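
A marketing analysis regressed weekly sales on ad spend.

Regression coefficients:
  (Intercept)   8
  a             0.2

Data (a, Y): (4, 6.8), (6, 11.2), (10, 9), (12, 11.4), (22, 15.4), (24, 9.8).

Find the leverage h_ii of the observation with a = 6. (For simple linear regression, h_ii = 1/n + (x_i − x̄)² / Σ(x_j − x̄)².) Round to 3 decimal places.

ā = (4 + 6 + 10 + 12 + 22 + 24)/6 = 13
Σ(a − ā)² = 81 + 49 + 9 + 1 + 81 + 121 = 342
h = 1/6 + (-7)²/342 = 0.166667 + 0.143275 = 0.310

h = 0.310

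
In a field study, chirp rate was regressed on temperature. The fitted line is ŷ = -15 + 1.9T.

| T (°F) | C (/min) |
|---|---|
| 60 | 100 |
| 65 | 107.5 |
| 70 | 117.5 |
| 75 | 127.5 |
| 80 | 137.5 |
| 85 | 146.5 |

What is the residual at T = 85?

r = 0

ŷ = -15 + 1.9·85 = 146.5
r = 146.5 − 146.5 = 0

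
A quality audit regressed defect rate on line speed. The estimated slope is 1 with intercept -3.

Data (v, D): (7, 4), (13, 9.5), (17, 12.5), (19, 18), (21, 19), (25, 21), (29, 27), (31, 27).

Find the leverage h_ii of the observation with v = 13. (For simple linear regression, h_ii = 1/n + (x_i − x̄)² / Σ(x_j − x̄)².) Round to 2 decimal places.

h = 0.24

v̄ = (7 + 13 + 17 + 19 + 21 + 25 + 29 + 31)/8 = 20.25
Σ(v − v̄)² = 175.562 + 52.5625 + 10.5625 + 1.5625 + 0.5625 + 22.5625 + 76.5625 + 115.562 = 455.5
h = 1/8 + (-7.25)²/455.5 = 0.125 + 0.115395 = 0.24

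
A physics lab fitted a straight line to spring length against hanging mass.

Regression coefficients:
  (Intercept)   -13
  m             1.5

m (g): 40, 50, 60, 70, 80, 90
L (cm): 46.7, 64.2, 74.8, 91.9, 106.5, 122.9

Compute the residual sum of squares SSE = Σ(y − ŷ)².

SSE = 10.84

m=40: L̂ = -13 + 1.5·40 = 47; r = 46.7 − 47 = -0.3
m=50: L̂ = -13 + 1.5·50 = 62; r = 64.2 − 62 = 2.2
m=60: L̂ = -13 + 1.5·60 = 77; r = 74.8 − 77 = -2.2
m=70: L̂ = -13 + 1.5·70 = 92; r = 91.9 − 92 = -0.1
m=80: L̂ = -13 + 1.5·80 = 107; r = 106.5 − 107 = -0.5
m=90: L̂ = -13 + 1.5·90 = 122; r = 122.9 − 122 = 0.9
SSE = 0.09 + 4.84 + 4.84 + 0.01 + 0.25 + 0.81 = 10.84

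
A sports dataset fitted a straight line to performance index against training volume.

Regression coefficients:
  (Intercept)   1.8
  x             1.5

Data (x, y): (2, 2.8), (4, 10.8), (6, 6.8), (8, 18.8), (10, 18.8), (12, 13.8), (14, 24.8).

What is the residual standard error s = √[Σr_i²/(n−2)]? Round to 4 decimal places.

x=2: ŷ = 1.8 + 1.5·2 = 4.8; r = 2.8 − 4.8 = -2
x=4: ŷ = 1.8 + 1.5·4 = 7.8; r = 10.8 − 7.8 = 3
x=6: ŷ = 1.8 + 1.5·6 = 10.8; r = 6.8 − 10.8 = -4
x=8: ŷ = 1.8 + 1.5·8 = 13.8; r = 18.8 − 13.8 = 5
x=10: ŷ = 1.8 + 1.5·10 = 16.8; r = 18.8 − 16.8 = 2
x=12: ŷ = 1.8 + 1.5·12 = 19.8; r = 13.8 − 19.8 = -6
x=14: ŷ = 1.8 + 1.5·14 = 22.8; r = 24.8 − 22.8 = 2
SSE = 4 + 9 + 16 + 25 + 4 + 36 + 4 = 98
s = √(98/5) = √19.6 ≈ 4.4272

s = 4.4272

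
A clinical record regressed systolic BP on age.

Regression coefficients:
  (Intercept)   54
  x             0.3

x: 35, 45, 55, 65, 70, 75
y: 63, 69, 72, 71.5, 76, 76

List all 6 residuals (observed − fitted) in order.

x=35: ŷ = 54 + 0.3·35 = 64.5; e = 63 − 64.5 = -1.5
x=45: ŷ = 54 + 0.3·45 = 67.5; e = 69 − 67.5 = 1.5
x=55: ŷ = 54 + 0.3·55 = 70.5; e = 72 − 70.5 = 1.5
x=65: ŷ = 54 + 0.3·65 = 73.5; e = 71.5 − 73.5 = -2
x=70: ŷ = 54 + 0.3·70 = 75; e = 76 − 75 = 1
x=75: ŷ = 54 + 0.3·75 = 76.5; e = 76 − 76.5 = -0.5

-1.5, 1.5, 1.5, -2, 1, -0.5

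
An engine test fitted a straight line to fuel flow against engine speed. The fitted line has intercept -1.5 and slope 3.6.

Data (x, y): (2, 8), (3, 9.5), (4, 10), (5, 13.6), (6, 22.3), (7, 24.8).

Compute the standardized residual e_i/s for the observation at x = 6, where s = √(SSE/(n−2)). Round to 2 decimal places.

0.83

x=2: ŷ = -1.5 + 3.6·2 = 5.7; e = 8 − 5.7 = 2.3
x=3: ŷ = -1.5 + 3.6·3 = 9.3; e = 9.5 − 9.3 = 0.2
x=4: ŷ = -1.5 + 3.6·4 = 12.9; e = 10 − 12.9 = -2.9
x=5: ŷ = -1.5 + 3.6·5 = 16.5; e = 13.6 − 16.5 = -2.9
x=6: ŷ = -1.5 + 3.6·6 = 20.1; e = 22.3 − 20.1 = 2.2
x=7: ŷ = -1.5 + 3.6·7 = 23.7; e = 24.8 − 23.7 = 1.1
SSE = 5.29 + 0.04 + 8.41 + 8.41 + 4.84 + 1.21 = 28.2
s = √(28.2/4) = 2.65518
e/s = 2.2 / 2.65518 = 0.83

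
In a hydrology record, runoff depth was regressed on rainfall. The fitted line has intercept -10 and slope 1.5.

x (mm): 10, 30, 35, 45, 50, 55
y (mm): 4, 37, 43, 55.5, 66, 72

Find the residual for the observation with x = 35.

ŷ = -10 + 1.5·35 = 42.5
e = 43 − 42.5 = 0.5

e = 0.5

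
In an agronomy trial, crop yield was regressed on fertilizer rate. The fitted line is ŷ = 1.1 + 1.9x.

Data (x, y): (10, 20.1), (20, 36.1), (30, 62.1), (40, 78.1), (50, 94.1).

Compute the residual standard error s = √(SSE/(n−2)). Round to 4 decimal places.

x=10: ŷ = 1.1 + 1.9·10 = 20.1; e = 20.1 − 20.1 = 0
x=20: ŷ = 1.1 + 1.9·20 = 39.1; e = 36.1 − 39.1 = -3
x=30: ŷ = 1.1 + 1.9·30 = 58.1; e = 62.1 − 58.1 = 4
x=40: ŷ = 1.1 + 1.9·40 = 77.1; e = 78.1 − 77.1 = 1
x=50: ŷ = 1.1 + 1.9·50 = 96.1; e = 94.1 − 96.1 = -2
SSE = 0 + 9 + 16 + 1 + 4 = 30
s = √(30/3) = √10 ≈ 3.1623

s = 3.1623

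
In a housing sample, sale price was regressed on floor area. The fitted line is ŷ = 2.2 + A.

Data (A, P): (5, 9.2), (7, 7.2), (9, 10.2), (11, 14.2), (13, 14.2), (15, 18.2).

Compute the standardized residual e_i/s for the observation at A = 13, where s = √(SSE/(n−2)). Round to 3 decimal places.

-0.577

A=5: ŷ = 2.2 + 5 = 7.2; e = 9.2 − 7.2 = 2
A=7: ŷ = 2.2 + 7 = 9.2; e = 7.2 − 9.2 = -2
A=9: ŷ = 2.2 + 9 = 11.2; e = 10.2 − 11.2 = -1
A=11: ŷ = 2.2 + 11 = 13.2; e = 14.2 − 13.2 = 1
A=13: ŷ = 2.2 + 13 = 15.2; e = 14.2 − 15.2 = -1
A=15: ŷ = 2.2 + 15 = 17.2; e = 18.2 − 17.2 = 1
SSE = 4 + 4 + 1 + 1 + 1 + 1 = 12
s = √(12/4) = 1.73205
e/s = -1 / 1.73205 = -0.577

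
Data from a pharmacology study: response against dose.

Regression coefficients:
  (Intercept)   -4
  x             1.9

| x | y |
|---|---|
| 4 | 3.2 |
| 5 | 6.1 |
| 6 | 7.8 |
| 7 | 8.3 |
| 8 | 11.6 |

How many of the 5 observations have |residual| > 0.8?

x=4: ŷ = -4 + 1.9·4 = 3.6; r = 3.2 − 3.6 = -0.4
x=5: ŷ = -4 + 1.9·5 = 5.5; r = 6.1 − 5.5 = 0.6
x=6: ŷ = -4 + 1.9·6 = 7.4; r = 7.8 − 7.4 = 0.4
x=7: ŷ = -4 + 1.9·7 = 9.3; r = 8.3 − 9.3 = -1
x=8: ŷ = -4 + 1.9·8 = 11.2; r = 11.6 − 11.2 = 0.4
|r| > 0.8: x=7 (|r|=1) → 1

1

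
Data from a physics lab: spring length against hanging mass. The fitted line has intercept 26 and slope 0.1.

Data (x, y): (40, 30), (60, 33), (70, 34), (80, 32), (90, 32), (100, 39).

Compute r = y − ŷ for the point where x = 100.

r = 3

ŷ = 26 + 0.1·100 = 36
r = 39 − 36 = 3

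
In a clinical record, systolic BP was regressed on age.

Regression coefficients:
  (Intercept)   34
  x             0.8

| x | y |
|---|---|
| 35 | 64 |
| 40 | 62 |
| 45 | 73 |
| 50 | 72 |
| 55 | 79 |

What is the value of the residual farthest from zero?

x=35: ŷ = 34 + 0.8·35 = 62; r = 64 − 62 = 2
x=40: ŷ = 34 + 0.8·40 = 66; r = 62 − 66 = -4
x=45: ŷ = 34 + 0.8·45 = 70; r = 73 − 70 = 3
x=50: ŷ = 34 + 0.8·50 = 74; r = 72 − 74 = -2
x=55: ŷ = 34 + 0.8·55 = 78; r = 79 − 78 = 1
Largest |r| is 4 at x = 40, residual -4.

r = -4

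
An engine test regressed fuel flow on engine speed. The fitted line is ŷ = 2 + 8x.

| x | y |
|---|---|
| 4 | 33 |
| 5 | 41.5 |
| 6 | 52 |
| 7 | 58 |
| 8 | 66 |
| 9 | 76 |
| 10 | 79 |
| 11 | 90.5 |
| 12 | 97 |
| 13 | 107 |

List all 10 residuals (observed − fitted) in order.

x=4: ŷ = 2 + 8·4 = 34; e = 33 − 34 = -1
x=5: ŷ = 2 + 8·5 = 42; e = 41.5 − 42 = -0.5
x=6: ŷ = 2 + 8·6 = 50; e = 52 − 50 = 2
x=7: ŷ = 2 + 8·7 = 58; e = 58 − 58 = 0
x=8: ŷ = 2 + 8·8 = 66; e = 66 − 66 = 0
x=9: ŷ = 2 + 8·9 = 74; e = 76 − 74 = 2
x=10: ŷ = 2 + 8·10 = 82; e = 79 − 82 = -3
x=11: ŷ = 2 + 8·11 = 90; e = 90.5 − 90 = 0.5
x=12: ŷ = 2 + 8·12 = 98; e = 97 − 98 = -1
x=13: ŷ = 2 + 8·13 = 106; e = 107 − 106 = 1

-1, -0.5, 2, 0, 0, 2, -3, 0.5, -1, 1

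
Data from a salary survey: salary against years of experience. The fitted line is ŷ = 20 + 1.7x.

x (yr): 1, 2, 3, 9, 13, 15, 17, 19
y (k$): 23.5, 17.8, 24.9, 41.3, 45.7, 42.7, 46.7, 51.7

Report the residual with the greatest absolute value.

x=1: ŷ = 20 + 1.7·1 = 21.7; e = 23.5 − 21.7 = 1.8
x=2: ŷ = 20 + 1.7·2 = 23.4; e = 17.8 − 23.4 = -5.6
x=3: ŷ = 20 + 1.7·3 = 25.1; e = 24.9 − 25.1 = -0.2
x=9: ŷ = 20 + 1.7·9 = 35.3; e = 41.3 − 35.3 = 6
x=13: ŷ = 20 + 1.7·13 = 42.1; e = 45.7 − 42.1 = 3.6
x=15: ŷ = 20 + 1.7·15 = 45.5; e = 42.7 − 45.5 = -2.8
x=17: ŷ = 20 + 1.7·17 = 48.9; e = 46.7 − 48.9 = -2.2
x=19: ŷ = 20 + 1.7·19 = 52.3; e = 51.7 − 52.3 = -0.6
Largest |e| is 6 at x = 9, residual 6.

e = 6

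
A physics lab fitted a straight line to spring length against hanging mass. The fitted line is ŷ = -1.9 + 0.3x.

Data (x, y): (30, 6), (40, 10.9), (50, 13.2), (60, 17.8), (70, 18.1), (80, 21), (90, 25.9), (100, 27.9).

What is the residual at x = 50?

ŷ = -1.9 + 0.3·50 = 13.1
r = 13.2 − 13.1 = 0.1

r = 0.1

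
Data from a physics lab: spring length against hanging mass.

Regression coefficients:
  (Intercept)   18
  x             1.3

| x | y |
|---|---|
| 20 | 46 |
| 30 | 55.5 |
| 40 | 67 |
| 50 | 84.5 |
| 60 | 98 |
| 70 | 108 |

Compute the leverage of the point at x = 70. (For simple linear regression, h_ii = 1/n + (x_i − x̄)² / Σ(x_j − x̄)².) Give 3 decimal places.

x̄ = (20 + 30 + 40 + 50 + 60 + 70)/6 = 45
Σ(x − x̄)² = 625 + 225 + 25 + 25 + 225 + 625 = 1750
h = 1/6 + (25)²/1750 = 0.166667 + 0.357143 = 0.524

h = 0.524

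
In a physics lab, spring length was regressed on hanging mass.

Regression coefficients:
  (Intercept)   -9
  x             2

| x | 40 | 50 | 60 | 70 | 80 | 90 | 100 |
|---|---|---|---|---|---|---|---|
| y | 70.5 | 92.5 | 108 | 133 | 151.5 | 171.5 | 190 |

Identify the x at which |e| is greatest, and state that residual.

x=40: ŷ = -9 + 2·40 = 71; e = 70.5 − 71 = -0.5
x=50: ŷ = -9 + 2·50 = 91; e = 92.5 − 91 = 1.5
x=60: ŷ = -9 + 2·60 = 111; e = 108 − 111 = -3
x=70: ŷ = -9 + 2·70 = 131; e = 133 − 131 = 2
x=80: ŷ = -9 + 2·80 = 151; e = 151.5 − 151 = 0.5
x=90: ŷ = -9 + 2·90 = 171; e = 171.5 − 171 = 0.5
x=100: ŷ = -9 + 2·100 = 191; e = 190 − 191 = -1
Largest |e| is 3 at x = 60, residual -3.

x = 60, e = -3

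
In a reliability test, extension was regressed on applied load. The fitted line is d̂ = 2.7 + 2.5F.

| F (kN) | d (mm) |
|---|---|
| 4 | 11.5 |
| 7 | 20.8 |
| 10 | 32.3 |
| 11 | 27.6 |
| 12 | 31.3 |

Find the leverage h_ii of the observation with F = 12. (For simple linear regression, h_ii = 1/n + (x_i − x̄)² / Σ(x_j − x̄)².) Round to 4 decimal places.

F̄ = (4 + 7 + 10 + 11 + 12)/5 = 8.8
Σ(F − F̄)² = 23.04 + 3.24 + 1.44 + 4.84 + 10.24 = 42.8
h = 1/5 + (3.2)²/42.8 = 0.2 + 0.239252 = 0.4393

h = 0.4393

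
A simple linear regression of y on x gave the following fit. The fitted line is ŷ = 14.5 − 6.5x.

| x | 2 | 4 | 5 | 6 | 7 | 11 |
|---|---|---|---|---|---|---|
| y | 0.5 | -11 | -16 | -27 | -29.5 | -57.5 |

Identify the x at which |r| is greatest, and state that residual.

x = 6, r = -2.5

x=2: ŷ = 14.5 − 6.5·2 = 1.5; r = 0.5 − 1.5 = -1
x=4: ŷ = 14.5 − 6.5·4 = -11.5; r = -11 − (-11.5) = 0.5
x=5: ŷ = 14.5 − 6.5·5 = -18; r = -16 − (-18) = 2
x=6: ŷ = 14.5 − 6.5·6 = -24.5; r = -27 − (-24.5) = -2.5
x=7: ŷ = 14.5 − 6.5·7 = -31; r = -29.5 − (-31) = 1.5
x=11: ŷ = 14.5 − 6.5·11 = -57; r = -57.5 − (-57) = -0.5
Largest |r| is 2.5 at x = 6, residual -2.5.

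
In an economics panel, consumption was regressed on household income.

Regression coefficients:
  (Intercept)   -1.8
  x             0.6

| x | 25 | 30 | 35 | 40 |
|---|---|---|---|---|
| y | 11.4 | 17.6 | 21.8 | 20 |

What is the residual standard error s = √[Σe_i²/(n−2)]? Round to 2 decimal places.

x=25: ŷ = -1.8 + 0.6·25 = 13.2; e = 11.4 − 13.2 = -1.8
x=30: ŷ = -1.8 + 0.6·30 = 16.2; e = 17.6 − 16.2 = 1.4
x=35: ŷ = -1.8 + 0.6·35 = 19.2; e = 21.8 − 19.2 = 2.6
x=40: ŷ = -1.8 + 0.6·40 = 22.2; e = 20 − 22.2 = -2.2
SSE = 3.24 + 1.96 + 6.76 + 4.84 = 16.8
s = √(16.8/2) = √8.4 ≈ 2.90

s = 2.90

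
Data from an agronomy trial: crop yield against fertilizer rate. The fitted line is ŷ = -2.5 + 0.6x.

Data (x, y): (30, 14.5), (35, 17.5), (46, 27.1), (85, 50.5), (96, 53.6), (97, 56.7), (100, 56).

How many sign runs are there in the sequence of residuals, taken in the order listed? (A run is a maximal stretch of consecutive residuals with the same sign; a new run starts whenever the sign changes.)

5 runs

x=30: ŷ = -2.5 + 0.6·30 = 15.5; e = 14.5 − 15.5 = -1
x=35: ŷ = -2.5 + 0.6·35 = 18.5; e = 17.5 − 18.5 = -1
x=46: ŷ = -2.5 + 0.6·46 = 25.1; e = 27.1 − 25.1 = 2
x=85: ŷ = -2.5 + 0.6·85 = 48.5; e = 50.5 − 48.5 = 2
x=96: ŷ = -2.5 + 0.6·96 = 55.1; e = 53.6 − 55.1 = -1.5
x=97: ŷ = -2.5 + 0.6·97 = 55.7; e = 56.7 − 55.7 = 1
x=100: ŷ = -2.5 + 0.6·100 = 57.5; e = 56 − 57.5 = -1.5
Signs: − − + + − + −
Runs: −×2, +×2, −×1, +×1, −×1 → 5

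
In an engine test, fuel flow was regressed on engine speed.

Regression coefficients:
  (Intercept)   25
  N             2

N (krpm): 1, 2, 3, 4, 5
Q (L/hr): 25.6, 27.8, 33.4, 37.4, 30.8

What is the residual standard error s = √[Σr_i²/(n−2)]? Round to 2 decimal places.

s = 3.92

N=1: Q̂ = 25 + 2·1 = 27; r = 25.6 − 27 = -1.4
N=2: Q̂ = 25 + 2·2 = 29; r = 27.8 − 29 = -1.2
N=3: Q̂ = 25 + 2·3 = 31; r = 33.4 − 31 = 2.4
N=4: Q̂ = 25 + 2·4 = 33; r = 37.4 − 33 = 4.4
N=5: Q̂ = 25 + 2·5 = 35; r = 30.8 − 35 = -4.2
SSE = 1.96 + 1.44 + 5.76 + 19.36 + 17.64 = 46.16
s = √(46.16/3) = √15.3867 ≈ 3.92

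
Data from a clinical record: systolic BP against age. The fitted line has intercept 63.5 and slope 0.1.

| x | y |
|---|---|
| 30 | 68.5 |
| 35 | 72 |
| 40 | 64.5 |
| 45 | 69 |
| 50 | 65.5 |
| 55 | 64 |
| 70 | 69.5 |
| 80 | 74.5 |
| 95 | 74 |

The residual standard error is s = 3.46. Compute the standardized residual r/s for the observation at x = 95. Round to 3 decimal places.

ŷ = 63.5 + 0.1·95 = 73
r = 74 − 73 = 1
r/s = 1 / 3.46 = 0.289

0.289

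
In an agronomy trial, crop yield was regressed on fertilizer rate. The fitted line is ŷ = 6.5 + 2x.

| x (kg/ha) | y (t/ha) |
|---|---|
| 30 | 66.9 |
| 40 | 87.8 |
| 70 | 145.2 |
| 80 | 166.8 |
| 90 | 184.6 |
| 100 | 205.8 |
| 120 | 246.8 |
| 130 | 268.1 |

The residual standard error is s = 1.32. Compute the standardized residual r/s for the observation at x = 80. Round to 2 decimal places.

0.23

ŷ = 6.5 + 2·80 = 166.5
r = 166.8 − 166.5 = 0.3
r/s = 0.3 / 1.32 = 0.23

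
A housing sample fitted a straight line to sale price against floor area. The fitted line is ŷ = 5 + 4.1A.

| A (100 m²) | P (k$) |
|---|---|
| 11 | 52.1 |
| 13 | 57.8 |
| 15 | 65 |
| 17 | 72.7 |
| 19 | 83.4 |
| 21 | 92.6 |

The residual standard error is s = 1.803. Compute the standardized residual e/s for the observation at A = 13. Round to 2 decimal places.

ŷ = 5 + 4.1·13 = 58.3
e = 57.8 − 58.3 = -0.5
e/s = -0.5 / 1.803 = -0.28

-0.28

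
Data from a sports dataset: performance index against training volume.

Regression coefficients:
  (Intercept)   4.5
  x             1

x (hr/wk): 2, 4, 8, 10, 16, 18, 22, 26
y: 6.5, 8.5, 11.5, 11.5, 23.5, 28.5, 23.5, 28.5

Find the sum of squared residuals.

SSE = 68

x=2: ŷ = 4.5 + 2 = 6.5; r = 6.5 − 6.5 = 0
x=4: ŷ = 4.5 + 4 = 8.5; r = 8.5 − 8.5 = 0
x=8: ŷ = 4.5 + 8 = 12.5; r = 11.5 − 12.5 = -1
x=10: ŷ = 4.5 + 10 = 14.5; r = 11.5 − 14.5 = -3
x=16: ŷ = 4.5 + 16 = 20.5; r = 23.5 − 20.5 = 3
x=18: ŷ = 4.5 + 18 = 22.5; r = 28.5 − 22.5 = 6
x=22: ŷ = 4.5 + 22 = 26.5; r = 23.5 − 26.5 = -3
x=26: ŷ = 4.5 + 26 = 30.5; r = 28.5 − 30.5 = -2
SSE = 0 + 0 + 1 + 9 + 9 + 36 + 9 + 4 = 68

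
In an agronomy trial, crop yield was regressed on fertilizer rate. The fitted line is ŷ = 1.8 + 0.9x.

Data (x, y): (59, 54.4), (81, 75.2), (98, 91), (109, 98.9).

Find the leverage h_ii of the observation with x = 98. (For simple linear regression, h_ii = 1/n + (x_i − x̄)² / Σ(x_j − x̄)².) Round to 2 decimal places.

x̄ = (59 + 81 + 98 + 109)/4 = 86.75
Σ(x − x̄)² = 770.062 + 33.0625 + 126.562 + 495.062 = 1424.75
h = 1/4 + (11.25)²/1424.75 = 0.25 + 0.0888314 = 0.34

h = 0.34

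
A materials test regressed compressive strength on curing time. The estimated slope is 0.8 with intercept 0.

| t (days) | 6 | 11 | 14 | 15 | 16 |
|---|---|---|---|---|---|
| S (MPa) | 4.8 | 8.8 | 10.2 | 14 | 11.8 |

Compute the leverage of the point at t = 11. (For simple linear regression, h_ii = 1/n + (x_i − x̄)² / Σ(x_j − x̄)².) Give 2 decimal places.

t̄ = (6 + 11 + 14 + 15 + 16)/5 = 12.4
Σ(t − t̄)² = 40.96 + 1.96 + 2.56 + 6.76 + 12.96 = 65.2
h = 1/5 + (-1.4)²/65.2 = 0.2 + 0.0300613 = 0.23

h = 0.23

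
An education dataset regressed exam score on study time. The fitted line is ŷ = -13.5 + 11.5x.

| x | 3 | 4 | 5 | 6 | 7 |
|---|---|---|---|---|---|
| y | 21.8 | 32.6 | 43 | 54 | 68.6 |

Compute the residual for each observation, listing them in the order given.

x=3: ŷ = -13.5 + 11.5·3 = 21; r = 21.8 − 21 = 0.8
x=4: ŷ = -13.5 + 11.5·4 = 32.5; r = 32.6 − 32.5 = 0.1
x=5: ŷ = -13.5 + 11.5·5 = 44; r = 43 − 44 = -1
x=6: ŷ = -13.5 + 11.5·6 = 55.5; r = 54 − 55.5 = -1.5
x=7: ŷ = -13.5 + 11.5·7 = 67; r = 68.6 − 67 = 1.6

0.8, 0.1, -1, -1.5, 1.6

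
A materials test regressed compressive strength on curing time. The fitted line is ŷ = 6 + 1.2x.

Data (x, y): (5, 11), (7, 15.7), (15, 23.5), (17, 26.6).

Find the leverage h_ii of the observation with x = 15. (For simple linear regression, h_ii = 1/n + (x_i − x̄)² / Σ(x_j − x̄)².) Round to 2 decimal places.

h = 0.40

x̄ = (5 + 7 + 15 + 17)/4 = 11
Σ(x − x̄)² = 36 + 16 + 16 + 36 = 104
h = 1/4 + (4)²/104 = 0.25 + 0.153846 = 0.40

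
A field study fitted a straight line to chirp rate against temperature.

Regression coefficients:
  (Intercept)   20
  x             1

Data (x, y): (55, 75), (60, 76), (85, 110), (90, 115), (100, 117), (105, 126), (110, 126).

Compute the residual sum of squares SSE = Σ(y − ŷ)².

SSE = 92

x=55: ŷ = 20 + 55 = 75; e = 75 − 75 = 0
x=60: ŷ = 20 + 60 = 80; e = 76 − 80 = -4
x=85: ŷ = 20 + 85 = 105; e = 110 − 105 = 5
x=90: ŷ = 20 + 90 = 110; e = 115 − 110 = 5
x=100: ŷ = 20 + 100 = 120; e = 117 − 120 = -3
x=105: ŷ = 20 + 105 = 125; e = 126 − 125 = 1
x=110: ŷ = 20 + 110 = 130; e = 126 − 130 = -4
SSE = 0 + 16 + 25 + 25 + 9 + 1 + 16 = 92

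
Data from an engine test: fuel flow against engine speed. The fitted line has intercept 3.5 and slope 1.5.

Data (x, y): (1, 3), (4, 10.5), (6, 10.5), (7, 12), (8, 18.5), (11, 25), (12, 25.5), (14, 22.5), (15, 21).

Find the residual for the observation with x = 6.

ŷ = 3.5 + 1.5·6 = 12.5
e = 10.5 − 12.5 = -2

e = -2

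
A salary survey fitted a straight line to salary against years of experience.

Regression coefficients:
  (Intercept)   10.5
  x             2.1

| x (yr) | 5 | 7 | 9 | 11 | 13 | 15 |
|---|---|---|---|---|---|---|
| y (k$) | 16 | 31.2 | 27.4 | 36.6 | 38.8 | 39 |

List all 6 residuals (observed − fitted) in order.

x=5: ŷ = 10.5 + 2.1·5 = 21; r = 16 − 21 = -5
x=7: ŷ = 10.5 + 2.1·7 = 25.2; r = 31.2 − 25.2 = 6
x=9: ŷ = 10.5 + 2.1·9 = 29.4; r = 27.4 − 29.4 = -2
x=11: ŷ = 10.5 + 2.1·11 = 33.6; r = 36.6 − 33.6 = 3
x=13: ŷ = 10.5 + 2.1·13 = 37.8; r = 38.8 − 37.8 = 1
x=15: ŷ = 10.5 + 2.1·15 = 42; r = 39 − 42 = -3

-5, 6, -2, 3, 1, -3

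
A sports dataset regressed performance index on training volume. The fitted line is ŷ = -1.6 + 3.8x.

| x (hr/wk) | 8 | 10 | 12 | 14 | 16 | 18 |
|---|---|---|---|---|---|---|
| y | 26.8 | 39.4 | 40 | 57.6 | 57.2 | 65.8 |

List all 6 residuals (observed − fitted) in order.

-2, 3, -4, 6, -2, -1

x=8: ŷ = -1.6 + 3.8·8 = 28.8; e = 26.8 − 28.8 = -2
x=10: ŷ = -1.6 + 3.8·10 = 36.4; e = 39.4 − 36.4 = 3
x=12: ŷ = -1.6 + 3.8·12 = 44; e = 40 − 44 = -4
x=14: ŷ = -1.6 + 3.8·14 = 51.6; e = 57.6 − 51.6 = 6
x=16: ŷ = -1.6 + 3.8·16 = 59.2; e = 57.2 − 59.2 = -2
x=18: ŷ = -1.6 + 3.8·18 = 66.8; e = 65.8 − 66.8 = -1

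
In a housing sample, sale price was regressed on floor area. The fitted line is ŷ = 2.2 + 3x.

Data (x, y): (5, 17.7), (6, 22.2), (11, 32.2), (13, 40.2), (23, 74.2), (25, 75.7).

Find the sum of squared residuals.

SSE = 25.5

x=5: ŷ = 2.2 + 3·5 = 17.2; r = 17.7 − 17.2 = 0.5
x=6: ŷ = 2.2 + 3·6 = 20.2; r = 22.2 − 20.2 = 2
x=11: ŷ = 2.2 + 3·11 = 35.2; r = 32.2 − 35.2 = -3
x=13: ŷ = 2.2 + 3·13 = 41.2; r = 40.2 − 41.2 = -1
x=23: ŷ = 2.2 + 3·23 = 71.2; r = 74.2 − 71.2 = 3
x=25: ŷ = 2.2 + 3·25 = 77.2; r = 75.7 − 77.2 = -1.5
SSE = 0.25 + 4 + 9 + 1 + 9 + 2.25 = 25.5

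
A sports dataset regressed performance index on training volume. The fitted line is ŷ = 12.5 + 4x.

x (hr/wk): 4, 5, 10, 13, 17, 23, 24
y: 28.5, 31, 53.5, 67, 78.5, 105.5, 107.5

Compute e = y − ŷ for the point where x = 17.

ŷ = 12.5 + 4·17 = 80.5
e = 78.5 − 80.5 = -2

e = -2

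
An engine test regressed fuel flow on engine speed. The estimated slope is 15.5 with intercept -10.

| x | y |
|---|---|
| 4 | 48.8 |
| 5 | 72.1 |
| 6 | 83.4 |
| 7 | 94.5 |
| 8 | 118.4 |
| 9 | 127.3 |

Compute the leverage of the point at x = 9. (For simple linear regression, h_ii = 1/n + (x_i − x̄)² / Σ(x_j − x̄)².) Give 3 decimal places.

h = 0.524

x̄ = (4 + 5 + 6 + 7 + 8 + 9)/6 = 6.5
Σ(x − x̄)² = 6.25 + 2.25 + 0.25 + 0.25 + 2.25 + 6.25 = 17.5
h = 1/6 + (2.5)²/17.5 = 0.166667 + 0.357143 = 0.524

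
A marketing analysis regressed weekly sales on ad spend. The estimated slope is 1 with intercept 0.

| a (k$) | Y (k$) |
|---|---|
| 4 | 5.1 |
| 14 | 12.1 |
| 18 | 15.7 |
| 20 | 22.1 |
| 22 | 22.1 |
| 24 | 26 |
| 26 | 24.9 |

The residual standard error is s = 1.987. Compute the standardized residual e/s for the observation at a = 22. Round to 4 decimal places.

0.0503

Ŷ = 22 = 22
e = 22.1 − 22 = 0.1
e/s = 0.1 / 1.987 = 0.0503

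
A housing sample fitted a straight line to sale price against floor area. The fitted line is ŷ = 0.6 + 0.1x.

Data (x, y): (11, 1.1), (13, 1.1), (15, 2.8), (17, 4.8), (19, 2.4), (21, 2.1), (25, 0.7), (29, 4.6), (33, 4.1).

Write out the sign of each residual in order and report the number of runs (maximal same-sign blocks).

x=11: ŷ = 0.6 + 0.1·11 = 1.7; r = 1.1 − 1.7 = -0.6
x=13: ŷ = 0.6 + 0.1·13 = 1.9; r = 1.1 − 1.9 = -0.8
x=15: ŷ = 0.6 + 0.1·15 = 2.1; r = 2.8 − 2.1 = 0.7
x=17: ŷ = 0.6 + 0.1·17 = 2.3; r = 4.8 − 2.3 = 2.5
x=19: ŷ = 0.6 + 0.1·19 = 2.5; r = 2.4 − 2.5 = -0.1
x=21: ŷ = 0.6 + 0.1·21 = 2.7; r = 2.1 − 2.7 = -0.6
x=25: ŷ = 0.6 + 0.1·25 = 3.1; r = 0.7 − 3.1 = -2.4
x=29: ŷ = 0.6 + 0.1·29 = 3.5; r = 4.6 − 3.5 = 1.1
x=33: ŷ = 0.6 + 0.1·33 = 3.9; r = 4.1 − 3.9 = 0.2
Signs: − − + + − − − + +
Runs: −×2, +×2, −×3, +×2 → 4

4 runs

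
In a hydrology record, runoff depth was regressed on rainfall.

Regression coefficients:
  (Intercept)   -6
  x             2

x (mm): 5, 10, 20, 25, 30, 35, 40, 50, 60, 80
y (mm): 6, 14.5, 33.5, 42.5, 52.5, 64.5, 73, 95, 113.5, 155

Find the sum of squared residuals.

SSE = 12.5

x=5: ŷ = -6 + 2·5 = 4; e = 6 − 4 = 2
x=10: ŷ = -6 + 2·10 = 14; e = 14.5 − 14 = 0.5
x=20: ŷ = -6 + 2·20 = 34; e = 33.5 − 34 = -0.5
x=25: ŷ = -6 + 2·25 = 44; e = 42.5 − 44 = -1.5
x=30: ŷ = -6 + 2·30 = 54; e = 52.5 − 54 = -1.5
x=35: ŷ = -6 + 2·35 = 64; e = 64.5 − 64 = 0.5
x=40: ŷ = -6 + 2·40 = 74; e = 73 − 74 = -1
x=50: ŷ = -6 + 2·50 = 94; e = 95 − 94 = 1
x=60: ŷ = -6 + 2·60 = 114; e = 113.5 − 114 = -0.5
x=80: ŷ = -6 + 2·80 = 154; e = 155 − 154 = 1
SSE = 4 + 0.25 + 0.25 + 2.25 + 2.25 + 0.25 + 1 + 1 + 0.25 + 1 = 12.5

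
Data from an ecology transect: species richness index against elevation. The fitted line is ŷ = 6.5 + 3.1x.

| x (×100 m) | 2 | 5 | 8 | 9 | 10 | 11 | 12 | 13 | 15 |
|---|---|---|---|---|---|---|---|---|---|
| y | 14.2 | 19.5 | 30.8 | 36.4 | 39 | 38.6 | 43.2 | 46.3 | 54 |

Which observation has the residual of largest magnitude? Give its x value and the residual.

x = 5, r = -2.5

x=2: ŷ = 6.5 + 3.1·2 = 12.7; r = 14.2 − 12.7 = 1.5
x=5: ŷ = 6.5 + 3.1·5 = 22; r = 19.5 − 22 = -2.5
x=8: ŷ = 6.5 + 3.1·8 = 31.3; r = 30.8 − 31.3 = -0.5
x=9: ŷ = 6.5 + 3.1·9 = 34.4; r = 36.4 − 34.4 = 2
x=10: ŷ = 6.5 + 3.1·10 = 37.5; r = 39 − 37.5 = 1.5
x=11: ŷ = 6.5 + 3.1·11 = 40.6; r = 38.6 − 40.6 = -2
x=12: ŷ = 6.5 + 3.1·12 = 43.7; r = 43.2 − 43.7 = -0.5
x=13: ŷ = 6.5 + 3.1·13 = 46.8; r = 46.3 − 46.8 = -0.5
x=15: ŷ = 6.5 + 3.1·15 = 53; r = 54 − 53 = 1
Largest |r| is 2.5 at x = 5, residual -2.5.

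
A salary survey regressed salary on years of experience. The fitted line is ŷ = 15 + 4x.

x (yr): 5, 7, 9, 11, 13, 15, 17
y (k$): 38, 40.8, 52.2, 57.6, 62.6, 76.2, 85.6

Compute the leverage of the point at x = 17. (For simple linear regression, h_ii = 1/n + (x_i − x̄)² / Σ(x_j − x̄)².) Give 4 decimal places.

h = 0.4643

x̄ = (5 + 7 + 9 + 11 + 13 + 15 + 17)/7 = 11
Σ(x − x̄)² = 36 + 16 + 4 + 0 + 4 + 16 + 36 = 112
h = 1/7 + (6)²/112 = 0.142857 + 0.321429 = 0.4643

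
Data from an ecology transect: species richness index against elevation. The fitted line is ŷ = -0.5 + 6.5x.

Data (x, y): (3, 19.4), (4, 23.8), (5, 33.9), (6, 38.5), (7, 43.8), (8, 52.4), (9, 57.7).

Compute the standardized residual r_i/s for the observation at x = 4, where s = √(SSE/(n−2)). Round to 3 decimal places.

-1.267

x=3: ŷ = -0.5 + 6.5·3 = 19; r = 19.4 − 19 = 0.4
x=4: ŷ = -0.5 + 6.5·4 = 25.5; r = 23.8 − 25.5 = -1.7
x=5: ŷ = -0.5 + 6.5·5 = 32; r = 33.9 − 32 = 1.9
x=6: ŷ = -0.5 + 6.5·6 = 38.5; r = 38.5 − 38.5 = 0
x=7: ŷ = -0.5 + 6.5·7 = 45; r = 43.8 − 45 = -1.2
x=8: ŷ = -0.5 + 6.5·8 = 51.5; r = 52.4 − 51.5 = 0.9
x=9: ŷ = -0.5 + 6.5·9 = 58; r = 57.7 − 58 = -0.3
SSE = 0.16 + 2.89 + 3.61 + 0 + 1.44 + 0.81 + 0.09 = 9
s = √(9/5) = 1.34164
r/s = -1.7 / 1.34164 = -1.267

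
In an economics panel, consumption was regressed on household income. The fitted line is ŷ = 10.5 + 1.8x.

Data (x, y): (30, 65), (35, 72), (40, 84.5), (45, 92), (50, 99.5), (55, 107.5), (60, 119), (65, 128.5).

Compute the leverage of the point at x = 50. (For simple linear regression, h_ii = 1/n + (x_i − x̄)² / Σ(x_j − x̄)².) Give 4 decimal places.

x̄ = (30 + 35 + 40 + 45 + 50 + 55 + 60 + 65)/8 = 47.5
Σ(x − x̄)² = 306.25 + 156.25 + 56.25 + 6.25 + 6.25 + 56.25 + 156.25 + 306.25 = 1050
h = 1/8 + (2.5)²/1050 = 0.125 + 0.00595238 = 0.1310

h = 0.1310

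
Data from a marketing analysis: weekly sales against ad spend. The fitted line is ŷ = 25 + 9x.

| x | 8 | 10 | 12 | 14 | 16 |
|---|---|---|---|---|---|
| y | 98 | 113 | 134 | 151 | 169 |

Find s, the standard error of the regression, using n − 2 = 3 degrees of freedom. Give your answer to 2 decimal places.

s = 1.41

x=8: ŷ = 25 + 9·8 = 97; e = 98 − 97 = 1
x=10: ŷ = 25 + 9·10 = 115; e = 113 − 115 = -2
x=12: ŷ = 25 + 9·12 = 133; e = 134 − 133 = 1
x=14: ŷ = 25 + 9·14 = 151; e = 151 − 151 = 0
x=16: ŷ = 25 + 9·16 = 169; e = 169 − 169 = 0
SSE = 1 + 4 + 1 + 0 + 0 = 6
s = √(6/3) = √2 ≈ 1.41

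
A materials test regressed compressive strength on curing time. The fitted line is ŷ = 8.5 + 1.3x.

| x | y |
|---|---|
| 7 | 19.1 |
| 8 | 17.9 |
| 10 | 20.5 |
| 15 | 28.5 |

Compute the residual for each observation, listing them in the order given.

x=7: ŷ = 8.5 + 1.3·7 = 17.6; e = 19.1 − 17.6 = 1.5
x=8: ŷ = 8.5 + 1.3·8 = 18.9; e = 17.9 − 18.9 = -1
x=10: ŷ = 8.5 + 1.3·10 = 21.5; e = 20.5 − 21.5 = -1
x=15: ŷ = 8.5 + 1.3·15 = 28; e = 28.5 − 28 = 0.5

1.5, -1, -1, 0.5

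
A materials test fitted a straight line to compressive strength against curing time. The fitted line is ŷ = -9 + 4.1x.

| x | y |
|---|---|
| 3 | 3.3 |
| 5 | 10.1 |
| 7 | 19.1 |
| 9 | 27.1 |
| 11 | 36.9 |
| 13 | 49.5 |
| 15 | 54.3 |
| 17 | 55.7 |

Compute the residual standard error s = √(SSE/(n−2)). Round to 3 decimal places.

x=3: ŷ = -9 + 4.1·3 = 3.3; r = 3.3 − 3.3 = 0
x=5: ŷ = -9 + 4.1·5 = 11.5; r = 10.1 − 11.5 = -1.4
x=7: ŷ = -9 + 4.1·7 = 19.7; r = 19.1 − 19.7 = -0.6
x=9: ŷ = -9 + 4.1·9 = 27.9; r = 27.1 − 27.9 = -0.8
x=11: ŷ = -9 + 4.1·11 = 36.1; r = 36.9 − 36.1 = 0.8
x=13: ŷ = -9 + 4.1·13 = 44.3; r = 49.5 − 44.3 = 5.2
x=15: ŷ = -9 + 4.1·15 = 52.5; r = 54.3 − 52.5 = 1.8
x=17: ŷ = -9 + 4.1·17 = 60.7; r = 55.7 − 60.7 = -5
SSE = 0 + 1.96 + 0.36 + 0.64 + 0.64 + 27.04 + 3.24 + 25 = 58.88
s = √(58.88/6) = √9.81333 ≈ 3.133

s = 3.133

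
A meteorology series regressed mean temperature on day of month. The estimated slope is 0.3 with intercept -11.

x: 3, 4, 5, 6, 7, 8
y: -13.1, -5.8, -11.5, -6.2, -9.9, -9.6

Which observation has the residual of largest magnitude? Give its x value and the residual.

x=3: ŷ = -11 + 0.3·3 = -10.1; e = -13.1 − (-10.1) = -3
x=4: ŷ = -11 + 0.3·4 = -9.8; e = -5.8 − (-9.8) = 4
x=5: ŷ = -11 + 0.3·5 = -9.5; e = -11.5 − (-9.5) = -2
x=6: ŷ = -11 + 0.3·6 = -9.2; e = -6.2 − (-9.2) = 3
x=7: ŷ = -11 + 0.3·7 = -8.9; e = -9.9 − (-8.9) = -1
x=8: ŷ = -11 + 0.3·8 = -8.6; e = -9.6 − (-8.6) = -1
Largest |e| is 4 at x = 4, residual 4.

x = 4, e = 4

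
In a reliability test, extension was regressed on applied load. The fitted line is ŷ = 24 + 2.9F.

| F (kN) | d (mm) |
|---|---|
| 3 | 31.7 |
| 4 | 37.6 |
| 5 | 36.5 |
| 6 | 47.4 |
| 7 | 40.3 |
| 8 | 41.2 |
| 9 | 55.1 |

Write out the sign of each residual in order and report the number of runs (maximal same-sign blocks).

F=3: ŷ = 24 + 2.9·3 = 32.7; r = 31.7 − 32.7 = -1
F=4: ŷ = 24 + 2.9·4 = 35.6; r = 37.6 − 35.6 = 2
F=5: ŷ = 24 + 2.9·5 = 38.5; r = 36.5 − 38.5 = -2
F=6: ŷ = 24 + 2.9·6 = 41.4; r = 47.4 − 41.4 = 6
F=7: ŷ = 24 + 2.9·7 = 44.3; r = 40.3 − 44.3 = -4
F=8: ŷ = 24 + 2.9·8 = 47.2; r = 41.2 − 47.2 = -6
F=9: ŷ = 24 + 2.9·9 = 50.1; r = 55.1 − 50.1 = 5
Signs: − + − + − − +
Runs: −×1, +×1, −×1, +×1, −×2, +×1 → 6

6 runs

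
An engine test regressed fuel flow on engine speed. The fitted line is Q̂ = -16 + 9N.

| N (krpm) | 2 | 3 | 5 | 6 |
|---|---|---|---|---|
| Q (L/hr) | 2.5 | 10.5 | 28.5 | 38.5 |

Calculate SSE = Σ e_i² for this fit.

SSE = 1

N=2: Q̂ = -16 + 9·2 = 2; e = 2.5 − 2 = 0.5
N=3: Q̂ = -16 + 9·3 = 11; e = 10.5 − 11 = -0.5
N=5: Q̂ = -16 + 9·5 = 29; e = 28.5 − 29 = -0.5
N=6: Q̂ = -16 + 9·6 = 38; e = 38.5 − 38 = 0.5
SSE = 0.25 + 0.25 + 0.25 + 0.25 = 1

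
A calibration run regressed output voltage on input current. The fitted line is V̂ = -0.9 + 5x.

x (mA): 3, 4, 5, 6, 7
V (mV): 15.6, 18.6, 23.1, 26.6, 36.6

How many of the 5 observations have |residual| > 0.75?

4

x=3: V̂ = -0.9 + 5·3 = 14.1; e = 15.6 − 14.1 = 1.5
x=4: V̂ = -0.9 + 5·4 = 19.1; e = 18.6 − 19.1 = -0.5
x=5: V̂ = -0.9 + 5·5 = 24.1; e = 23.1 − 24.1 = -1
x=6: V̂ = -0.9 + 5·6 = 29.1; e = 26.6 − 29.1 = -2.5
x=7: V̂ = -0.9 + 5·7 = 34.1; e = 36.6 − 34.1 = 2.5
|e| > 0.75: x=3 (|e|=1.5), x=5 (|e|=1), x=6 (|e|=2.5), x=7 (|e|=2.5) → 4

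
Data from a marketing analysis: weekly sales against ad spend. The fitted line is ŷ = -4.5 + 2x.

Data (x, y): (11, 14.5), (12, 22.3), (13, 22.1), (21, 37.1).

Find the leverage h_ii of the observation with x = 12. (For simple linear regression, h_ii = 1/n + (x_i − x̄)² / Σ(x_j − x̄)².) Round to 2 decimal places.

x̄ = (11 + 12 + 13 + 21)/4 = 14.25
Σ(x − x̄)² = 10.5625 + 5.0625 + 1.5625 + 45.5625 = 62.75
h = 1/4 + (-2.25)²/62.75 = 0.25 + 0.0806773 = 0.33

h = 0.33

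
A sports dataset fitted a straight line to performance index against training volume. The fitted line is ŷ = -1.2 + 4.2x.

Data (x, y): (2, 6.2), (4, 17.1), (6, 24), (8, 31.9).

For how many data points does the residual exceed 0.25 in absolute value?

3

x=2: ŷ = -1.2 + 4.2·2 = 7.2; e = 6.2 − 7.2 = -1
x=4: ŷ = -1.2 + 4.2·4 = 15.6; e = 17.1 − 15.6 = 1.5
x=6: ŷ = -1.2 + 4.2·6 = 24; e = 24 − 24 = 0
x=8: ŷ = -1.2 + 4.2·8 = 32.4; e = 31.9 − 32.4 = -0.5
|e| > 0.25: x=2 (|e|=1), x=4 (|e|=1.5), x=8 (|e|=0.5) → 3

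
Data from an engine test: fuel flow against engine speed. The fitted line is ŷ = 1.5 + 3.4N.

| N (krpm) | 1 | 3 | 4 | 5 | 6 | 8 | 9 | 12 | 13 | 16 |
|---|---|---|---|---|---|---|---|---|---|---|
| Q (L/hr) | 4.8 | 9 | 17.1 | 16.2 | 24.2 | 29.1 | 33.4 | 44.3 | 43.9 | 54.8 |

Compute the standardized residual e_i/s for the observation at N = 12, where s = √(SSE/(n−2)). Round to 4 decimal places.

0.9972

N=1: ŷ = 1.5 + 3.4·1 = 4.9; e = 4.8 − 4.9 = -0.1
N=3: ŷ = 1.5 + 3.4·3 = 11.7; e = 9 − 11.7 = -2.7
N=4: ŷ = 1.5 + 3.4·4 = 15.1; e = 17.1 − 15.1 = 2
N=5: ŷ = 1.5 + 3.4·5 = 18.5; e = 16.2 − 18.5 = -2.3
N=6: ŷ = 1.5 + 3.4·6 = 21.9; e = 24.2 − 21.9 = 2.3
N=8: ŷ = 1.5 + 3.4·8 = 28.7; e = 29.1 − 28.7 = 0.4
N=9: ŷ = 1.5 + 3.4·9 = 32.1; e = 33.4 − 32.1 = 1.3
N=12: ŷ = 1.5 + 3.4·12 = 42.3; e = 44.3 − 42.3 = 2
N=13: ŷ = 1.5 + 3.4·13 = 45.7; e = 43.9 − 45.7 = -1.8
N=16: ŷ = 1.5 + 3.4·16 = 55.9; e = 54.8 − 55.9 = -1.1
SSE = 0.01 + 7.29 + 4 + 5.29 + 5.29 + 0.16 + 1.69 + 4 + 3.24 + 1.21 = 32.18
s = √(32.18/8) = 2.00562
e/s = 2 / 2.00562 = 0.9972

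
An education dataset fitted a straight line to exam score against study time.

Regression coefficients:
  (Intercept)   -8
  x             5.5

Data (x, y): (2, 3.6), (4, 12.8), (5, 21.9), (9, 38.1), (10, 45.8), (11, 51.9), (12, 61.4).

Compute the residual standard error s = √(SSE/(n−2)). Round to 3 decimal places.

s = 2.549

x=2: ŷ = -8 + 5.5·2 = 3; r = 3.6 − 3 = 0.6
x=4: ŷ = -8 + 5.5·4 = 14; r = 12.8 − 14 = -1.2
x=5: ŷ = -8 + 5.5·5 = 19.5; r = 21.9 − 19.5 = 2.4
x=9: ŷ = -8 + 5.5·9 = 41.5; r = 38.1 − 41.5 = -3.4
x=10: ŷ = -8 + 5.5·10 = 47; r = 45.8 − 47 = -1.2
x=11: ŷ = -8 + 5.5·11 = 52.5; r = 51.9 − 52.5 = -0.6
x=12: ŷ = -8 + 5.5·12 = 58; r = 61.4 − 58 = 3.4
SSE = 0.36 + 1.44 + 5.76 + 11.56 + 1.44 + 0.36 + 11.56 = 32.48
s = √(32.48/5) = √6.496 ≈ 2.549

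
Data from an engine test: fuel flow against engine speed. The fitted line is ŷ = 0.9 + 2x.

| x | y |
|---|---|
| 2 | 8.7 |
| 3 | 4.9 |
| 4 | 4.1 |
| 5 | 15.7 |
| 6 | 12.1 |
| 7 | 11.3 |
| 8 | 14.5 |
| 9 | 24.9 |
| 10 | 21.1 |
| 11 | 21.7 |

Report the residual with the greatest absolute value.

e = 6

x=2: ŷ = 0.9 + 2·2 = 4.9; e = 8.7 − 4.9 = 3.8
x=3: ŷ = 0.9 + 2·3 = 6.9; e = 4.9 − 6.9 = -2
x=4: ŷ = 0.9 + 2·4 = 8.9; e = 4.1 − 8.9 = -4.8
x=5: ŷ = 0.9 + 2·5 = 10.9; e = 15.7 − 10.9 = 4.8
x=6: ŷ = 0.9 + 2·6 = 12.9; e = 12.1 − 12.9 = -0.8
x=7: ŷ = 0.9 + 2·7 = 14.9; e = 11.3 − 14.9 = -3.6
x=8: ŷ = 0.9 + 2·8 = 16.9; e = 14.5 − 16.9 = -2.4
x=9: ŷ = 0.9 + 2·9 = 18.9; e = 24.9 − 18.9 = 6
x=10: ŷ = 0.9 + 2·10 = 20.9; e = 21.1 − 20.9 = 0.2
x=11: ŷ = 0.9 + 2·11 = 22.9; e = 21.7 − 22.9 = -1.2
Largest |e| is 6 at x = 9, residual 6.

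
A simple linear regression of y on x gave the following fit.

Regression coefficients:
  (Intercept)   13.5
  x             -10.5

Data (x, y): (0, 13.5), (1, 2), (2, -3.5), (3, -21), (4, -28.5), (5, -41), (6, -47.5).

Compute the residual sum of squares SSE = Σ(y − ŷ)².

x=0: ŷ = 13.5 − 10.5·0 = 13.5; r = 13.5 − 13.5 = 0
x=1: ŷ = 13.5 − 10.5·1 = 3; r = 2 − 3 = -1
x=2: ŷ = 13.5 − 10.5·2 = -7.5; r = -3.5 − (-7.5) = 4
x=3: ŷ = 13.5 − 10.5·3 = -18; r = -21 − (-18) = -3
x=4: ŷ = 13.5 − 10.5·4 = -28.5; r = -28.5 − (-28.5) = 0
x=5: ŷ = 13.5 − 10.5·5 = -39; r = -41 − (-39) = -2
x=6: ŷ = 13.5 − 10.5·6 = -49.5; r = -47.5 − (-49.5) = 2
SSE = 0 + 1 + 16 + 9 + 0 + 4 + 4 = 34

SSE = 34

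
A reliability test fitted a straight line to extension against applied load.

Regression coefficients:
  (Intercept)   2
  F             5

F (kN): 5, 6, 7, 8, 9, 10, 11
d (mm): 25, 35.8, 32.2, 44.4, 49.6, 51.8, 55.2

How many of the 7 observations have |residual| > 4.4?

F=5: d̂ = 2 + 5·5 = 27; e = 25 − 27 = -2
F=6: d̂ = 2 + 5·6 = 32; e = 35.8 − 32 = 3.8
F=7: d̂ = 2 + 5·7 = 37; e = 32.2 − 37 = -4.8
F=8: d̂ = 2 + 5·8 = 42; e = 44.4 − 42 = 2.4
F=9: d̂ = 2 + 5·9 = 47; e = 49.6 − 47 = 2.6
F=10: d̂ = 2 + 5·10 = 52; e = 51.8 − 52 = -0.2
F=11: d̂ = 2 + 5·11 = 57; e = 55.2 − 57 = -1.8
|e| > 4.4: F=7 (|e|=4.8) → 1

1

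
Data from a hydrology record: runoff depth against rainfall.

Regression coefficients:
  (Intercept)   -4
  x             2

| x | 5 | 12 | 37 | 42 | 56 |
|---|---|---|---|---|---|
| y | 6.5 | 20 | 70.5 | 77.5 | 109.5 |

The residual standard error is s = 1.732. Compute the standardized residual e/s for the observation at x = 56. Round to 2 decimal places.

ŷ = -4 + 2·56 = 108
e = 109.5 − 108 = 1.5
e/s = 1.5 / 1.732 = 0.87

0.87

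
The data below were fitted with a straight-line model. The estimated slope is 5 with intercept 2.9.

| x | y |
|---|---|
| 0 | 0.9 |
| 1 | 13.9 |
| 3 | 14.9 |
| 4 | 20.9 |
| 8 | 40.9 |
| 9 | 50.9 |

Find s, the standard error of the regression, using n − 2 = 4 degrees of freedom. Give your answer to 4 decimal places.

s = 4.0620

x=0: ŷ = 2.9 + 5·0 = 2.9; r = 0.9 − 2.9 = -2
x=1: ŷ = 2.9 + 5·1 = 7.9; r = 13.9 − 7.9 = 6
x=3: ŷ = 2.9 + 5·3 = 17.9; r = 14.9 − 17.9 = -3
x=4: ŷ = 2.9 + 5·4 = 22.9; r = 20.9 − 22.9 = -2
x=8: ŷ = 2.9 + 5·8 = 42.9; r = 40.9 − 42.9 = -2
x=9: ŷ = 2.9 + 5·9 = 47.9; r = 50.9 − 47.9 = 3
SSE = 4 + 36 + 9 + 4 + 4 + 9 = 66
s = √(66/4) = √16.5 ≈ 4.0620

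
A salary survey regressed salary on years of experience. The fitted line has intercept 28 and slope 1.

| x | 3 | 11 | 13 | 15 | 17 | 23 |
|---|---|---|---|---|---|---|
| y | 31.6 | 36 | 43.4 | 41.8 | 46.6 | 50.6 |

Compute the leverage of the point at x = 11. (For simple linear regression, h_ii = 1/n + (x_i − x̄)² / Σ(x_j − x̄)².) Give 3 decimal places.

x̄ = (3 + 11 + 13 + 15 + 17 + 23)/6 = 13.6667
Σ(x − x̄)² = 113.778 + 7.11111 + 0.444444 + 1.77778 + 11.1111 + 87.1111 = 221.333
h = 1/6 + (-2.66667)²/221.333 = 0.166667 + 0.0321285 = 0.199

h = 0.199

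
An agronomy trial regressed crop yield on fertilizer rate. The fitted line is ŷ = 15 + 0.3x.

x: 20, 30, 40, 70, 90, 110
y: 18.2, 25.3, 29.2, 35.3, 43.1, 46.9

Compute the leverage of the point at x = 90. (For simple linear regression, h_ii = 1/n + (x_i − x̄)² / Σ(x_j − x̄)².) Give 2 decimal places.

x̄ = (20 + 30 + 40 + 70 + 90 + 110)/6 = 60
Σ(x − x̄)² = 1600 + 900 + 400 + 100 + 900 + 2500 = 6400
h = 1/6 + (30)²/6400 = 0.166667 + 0.140625 = 0.31

h = 0.31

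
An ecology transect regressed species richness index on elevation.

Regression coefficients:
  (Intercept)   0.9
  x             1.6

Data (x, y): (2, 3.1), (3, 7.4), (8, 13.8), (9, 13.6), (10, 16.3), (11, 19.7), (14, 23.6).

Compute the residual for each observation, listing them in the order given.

-1, 1.7, 0.1, -1.7, -0.6, 1.2, 0.3

x=2: ŷ = 0.9 + 1.6·2 = 4.1; r = 3.1 − 4.1 = -1
x=3: ŷ = 0.9 + 1.6·3 = 5.7; r = 7.4 − 5.7 = 1.7
x=8: ŷ = 0.9 + 1.6·8 = 13.7; r = 13.8 − 13.7 = 0.1
x=9: ŷ = 0.9 + 1.6·9 = 15.3; r = 13.6 − 15.3 = -1.7
x=10: ŷ = 0.9 + 1.6·10 = 16.9; r = 16.3 − 16.9 = -0.6
x=11: ŷ = 0.9 + 1.6·11 = 18.5; r = 19.7 − 18.5 = 1.2
x=14: ŷ = 0.9 + 1.6·14 = 23.3; r = 23.6 − 23.3 = 0.3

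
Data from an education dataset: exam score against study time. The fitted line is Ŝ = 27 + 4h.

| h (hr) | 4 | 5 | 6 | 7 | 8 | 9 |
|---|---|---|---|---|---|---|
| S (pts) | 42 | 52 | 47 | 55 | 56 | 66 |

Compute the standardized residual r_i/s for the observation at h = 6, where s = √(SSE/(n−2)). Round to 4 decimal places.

h=4: Ŝ = 27 + 4·4 = 43; r = 42 − 43 = -1
h=5: Ŝ = 27 + 4·5 = 47; r = 52 − 47 = 5
h=6: Ŝ = 27 + 4·6 = 51; r = 47 − 51 = -4
h=7: Ŝ = 27 + 4·7 = 55; r = 55 − 55 = 0
h=8: Ŝ = 27 + 4·8 = 59; r = 56 − 59 = -3
h=9: Ŝ = 27 + 4·9 = 63; r = 66 − 63 = 3
SSE = 1 + 25 + 16 + 0 + 9 + 9 = 60
s = √(60/4) = 3.87298
r/s = -4 / 3.87298 = -1.0328

-1.0328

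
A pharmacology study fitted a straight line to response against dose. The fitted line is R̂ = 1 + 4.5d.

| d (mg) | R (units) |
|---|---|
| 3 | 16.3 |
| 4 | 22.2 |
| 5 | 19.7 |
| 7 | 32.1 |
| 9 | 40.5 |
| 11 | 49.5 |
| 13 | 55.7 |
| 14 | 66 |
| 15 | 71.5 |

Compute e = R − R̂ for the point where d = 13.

R̂ = 1 + 4.5·13 = 59.5
e = 55.7 − 59.5 = -3.8

e = -3.8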